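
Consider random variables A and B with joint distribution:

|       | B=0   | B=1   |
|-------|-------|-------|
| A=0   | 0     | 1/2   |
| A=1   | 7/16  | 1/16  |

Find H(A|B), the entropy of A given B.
Marginal P(B) (column sums):
  P(B=0) = 0 + 7/16 = 7/16
  P(B=1) = 1/2 + 1/16 = 9/16

H(A|B) = -Σ P(A,B)·log₂ P(A|B), where P(A|B) = P(A,B) / P(B)
  (cells with P(A,B) = 0 contribute 0)
  (A=0,B=1): P(A|B) = (1/2)/(9/16) = 8/9;  -(1/2)·log₂(8/9) = 0.0850
  (A=1,B=0): P(A|B) = (7/16)/(7/16) = 1;  -(7/16)·log₂(1) = 0.0000
  (A=1,B=1): P(A|B) = (1/16)/(9/16) = 1/9;  -(1/16)·log₂(1/9) = 0.1981
H(A|B) = 0.0850 + 0.0000 + 0.1981
  = 0.2831 bits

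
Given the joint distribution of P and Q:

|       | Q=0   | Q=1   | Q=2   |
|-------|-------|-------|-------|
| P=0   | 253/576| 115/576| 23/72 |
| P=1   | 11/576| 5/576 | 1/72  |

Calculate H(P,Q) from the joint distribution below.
H(P,Q) = -Σ P(P,Q) log₂ P(P,Q), summed over the non-zero cells:
H(P,Q) = -[(253/576)·log₂(253/576) + (115/576)·log₂(115/576) + (23/72)·log₂(23/72) + (11/576)·log₂(11/576) + (5/576)·log₂(5/576) + (1/72)·log₂(1/72)]
  = 0.5213 + 0.4641 + 0.5259 + 0.1091 + 0.0594 + 0.0857
  = 1.7655 bits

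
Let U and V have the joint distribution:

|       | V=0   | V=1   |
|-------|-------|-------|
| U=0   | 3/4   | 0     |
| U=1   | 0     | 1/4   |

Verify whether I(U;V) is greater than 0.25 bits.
Marginal P(U) (row sums):
  P(U=0) = 3/4 + 0 = 3/4
  P(U=1) = 0 + 1/4 = 1/4
Marginal P(V) (column sums):
  P(V=0) = 3/4 + 0 = 3/4
  P(V=1) = 0 + 1/4 = 1/4

H(U) = -[(3/4)·log₂(3/4) + (1/4)·log₂(1/4)]
  = 0.3113 + 0.5000
  = 0.8113 bits
H(V) = -[(3/4)·log₂(3/4) + (1/4)·log₂(1/4)]
  = 0.3113 + 0.5000
  = 0.8113 bits
H(U,V) = -[(3/4)·log₂(3/4) + (1/4)·log₂(1/4)]
  = 0.3113 + 0.5000
  = 0.8113 bits

I(U;V) = H(U) + H(V) - H(U,V)
  = 0.8113 + 0.8113 - 0.8113
  = 0.8113 bits

Yes. I(U;V) = 0.8113 bits, which is > 0.25 bits.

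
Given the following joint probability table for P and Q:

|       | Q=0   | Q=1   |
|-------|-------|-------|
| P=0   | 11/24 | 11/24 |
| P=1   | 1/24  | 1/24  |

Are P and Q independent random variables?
Marginal P(P) (row sums):
  P(P=0) = 11/24 + 11/24 = 11/12
  P(P=1) = 1/24 + 1/24 = 1/12
Marginal P(Q) (column sums):
  P(Q=0) = 11/24 + 1/24 = 1/2
  P(Q=1) = 11/24 + 1/24 = 1/2

P and Q are independent iff P(P=i,Q=j) = P(P=i)·P(Q=j) for every cell.
  P(P=0)·P(Q=0) = 11/12 × 1/2 = 11/24 = P(P=0,Q=0) ✓
  P(P=0)·P(Q=1) = 11/12 × 1/2 = 11/24 = P(P=0,Q=1) ✓
  P(P=1)·P(Q=0) = 1/12 × 1/2 = 1/24 = P(P=1,Q=0) ✓
  P(P=1)·P(Q=1) = 1/12 × 1/2 = 1/24 = P(P=1,Q=1) ✓

Yes, P and Q are independent: every cell factors, so I(P;Q) = 0 bits.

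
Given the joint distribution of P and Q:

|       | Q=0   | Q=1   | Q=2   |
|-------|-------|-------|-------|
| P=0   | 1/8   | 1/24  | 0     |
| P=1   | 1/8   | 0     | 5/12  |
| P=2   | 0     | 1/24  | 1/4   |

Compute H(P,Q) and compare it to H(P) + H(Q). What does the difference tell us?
Marginal P(P) (row sums):
  P(P=0) = 1/8 + 1/24 + 0 = 1/6
  P(P=1) = 1/8 + 0 + 5/12 = 13/24
  P(P=2) = 0 + 1/24 + 1/4 = 7/24
Marginal P(Q) (column sums):
  P(Q=0) = 1/8 + 1/8 + 0 = 1/4
  P(Q=1) = 1/24 + 0 + 1/24 = 1/12
  P(Q=2) = 0 + 5/12 + 1/4 = 2/3

H(P,Q) = -[(1/8)·log₂(1/8) + (1/24)·log₂(1/24) + (1/8)·log₂(1/8) + (5/12)·log₂(5/12) + (1/24)·log₂(1/24) + (1/4)·log₂(1/4)]
  = 0.3750 + 0.1910 + 0.3750 + 0.5263 + 0.1910 + 0.5000
  = 2.1583 bits
H(P) = -[(1/6)·log₂(1/6) + (13/24)·log₂(13/24) + (7/24)·log₂(7/24)]
  = 0.4308 + 0.4791 + 0.5185
  = 1.4284 bits
H(Q) = -[(1/4)·log₂(1/4) + (1/12)·log₂(1/12) + (2/3)·log₂(2/3)]
  = 0.5000 + 0.2987 + 0.3900
  = 1.1887 bits

H(P) + H(Q) = 1.4284 + 1.1887 = 2.6171 bits
Difference: H(P) + H(Q) - H(P,Q) = 2.6171 - 2.1583 = 0.4588 bits = I(P;Q)

The difference is the mutual information; it is positive here, so P and Q are dependent (knowing one reduces uncertainty about the other by 0.4588 bits).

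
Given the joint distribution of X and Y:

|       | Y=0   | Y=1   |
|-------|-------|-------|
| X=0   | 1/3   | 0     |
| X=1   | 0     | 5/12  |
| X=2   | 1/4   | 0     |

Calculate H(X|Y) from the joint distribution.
Marginal P(Y) (column sums):
  P(Y=0) = 1/3 + 0 + 1/4 = 7/12
  P(Y=1) = 0 + 5/12 + 0 = 5/12

H(X|Y) = -Σ P(X,Y)·log₂ P(X|Y), where P(X|Y) = P(X,Y) / P(Y)
  (cells with P(X,Y) = 0 contribute 0)
  (X=0,Y=0): P(X|Y) = (1/3)/(7/12) = 4/7;  -(1/3)·log₂(4/7) = 0.2691
  (X=1,Y=1): P(X|Y) = (5/12)/(5/12) = 1;  -(5/12)·log₂(1) = 0.0000
  (X=2,Y=0): P(X|Y) = (1/4)/(7/12) = 3/7;  -(1/4)·log₂(3/7) = 0.3056
H(X|Y) = 0.2691 + 0.0000 + 0.3056
  = 0.5747 bits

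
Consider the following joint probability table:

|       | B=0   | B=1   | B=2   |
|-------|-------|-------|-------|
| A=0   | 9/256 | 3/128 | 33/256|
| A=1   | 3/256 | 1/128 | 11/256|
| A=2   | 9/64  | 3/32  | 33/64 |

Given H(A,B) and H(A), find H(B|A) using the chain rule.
From the chain rule: H(A,B) = H(A) + H(B|A)
Therefore: H(B|A) = H(A,B) - H(A)

H(A,B) = -[(9/256)·log₂(9/256) + (3/128)·log₂(3/128) + (33/256)·log₂(33/256) + (3/256)·log₂(3/256) + (1/128)·log₂(1/128) + (11/256)·log₂(11/256) + (9/64)·log₂(9/64) + (3/32)·log₂(3/32) + (33/64)·log₂(33/64)]
  = 0.1698 + 0.1269 + 0.3810 + 0.0752 + 0.0547 + 0.1951 + 0.3980 + 0.3202 + 0.4927
  = 2.2136 bits
Marginal P(A) (row sums):
  P(A=0) = 9/256 + 3/128 + 33/256 = 3/16
  P(A=1) = 3/256 + 1/128 + 11/256 = 1/16
  P(A=2) = 9/64 + 3/32 + 33/64 = 3/4
H(A) = -[(3/16)·log₂(3/16) + (1/16)·log₂(1/16) + (3/4)·log₂(3/4)]
  = 0.4528 + 0.2500 + 0.3113
  = 1.0141 bits

H(B|A) = 2.2136 - 1.0141 = 1.1995 bits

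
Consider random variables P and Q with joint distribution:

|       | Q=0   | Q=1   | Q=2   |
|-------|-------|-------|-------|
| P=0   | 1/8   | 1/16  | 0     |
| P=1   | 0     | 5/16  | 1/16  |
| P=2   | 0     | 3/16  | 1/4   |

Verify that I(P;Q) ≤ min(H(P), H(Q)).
Marginal P(P) (row sums):
  P(P=0) = 1/8 + 1/16 + 0 = 3/16
  P(P=1) = 0 + 5/16 + 1/16 = 3/8
  P(P=2) = 0 + 3/16 + 1/4 = 7/16
Marginal P(Q) (column sums):
  P(Q=0) = 1/8 + 0 + 0 = 1/8
  P(Q=1) = 1/16 + 5/16 + 3/16 = 9/16
  P(Q=2) = 0 + 1/16 + 1/4 = 5/16

H(P) = -[(3/16)·log₂(3/16) + (3/8)·log₂(3/8) + (7/16)·log₂(7/16)]
  = 0.4528 + 0.5306 + 0.5218
  = 1.5052 bits
H(Q) = -[(1/8)·log₂(1/8) + (9/16)·log₂(9/16) + (5/16)·log₂(5/16)]
  = 0.3750 + 0.4669 + 0.5244
  = 1.3663 bits
H(P,Q) = -[(1/8)·log₂(1/8) + (1/16)·log₂(1/16) + (5/16)·log₂(5/16) + (1/16)·log₂(1/16) + (3/16)·log₂(3/16) + (1/4)·log₂(1/4)]
  = 0.3750 + 0.2500 + 0.5244 + 0.2500 + 0.4528 + 0.5000
  = 2.3522 bits

I(P;Q) = H(P) + H(Q) - H(P,Q)
  = 1.5052 + 1.3663 - 2.3522
  = 0.5193 bits

min(H(P), H(Q)) = min(1.5052, 1.3663) = 1.3663 bits
Since 0.5193 ≤ 1.3663, the bound is satisfied ✓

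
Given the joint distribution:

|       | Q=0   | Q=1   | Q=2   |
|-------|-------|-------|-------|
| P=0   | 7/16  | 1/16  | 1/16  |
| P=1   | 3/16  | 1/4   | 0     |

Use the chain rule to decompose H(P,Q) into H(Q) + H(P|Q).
By the chain rule: H(P,Q) = H(Q) + H(P|Q)

Marginal P(Q) (column sums):
  P(Q=0) = 7/16 + 3/16 = 5/8
  P(Q=1) = 1/16 + 1/4 = 5/16
  P(Q=2) = 1/16 + 0 = 1/16
H(Q) = -[(5/8)·log₂(5/8) + (5/16)·log₂(5/16) + (1/16)·log₂(1/16)]
  = 0.4238 + 0.5244 + 0.2500
  = 1.1982 bits
H(P|Q) = -Σ P(P,Q)·log₂ P(P|Q), where P(P|Q) = P(P,Q) / P(Q)
  (cells with P(P,Q) = 0 contribute 0)
  (P=0,Q=0): P(P|Q) = (7/16)/(5/8) = 7/10;  -(7/16)·log₂(7/10) = 0.2251
  (P=0,Q=1): P(P|Q) = (1/16)/(5/16) = 1/5;  -(1/16)·log₂(1/5) = 0.1451
  (P=0,Q=2): P(P|Q) = (1/16)/(1/16) = 1;  -(1/16)·log₂(1) = 0.0000
  (P=1,Q=0): P(P|Q) = (3/16)/(5/8) = 3/10;  -(3/16)·log₂(3/10) = 0.3257
  (P=1,Q=1): P(P|Q) = (1/4)/(5/16) = 4/5;  -(1/4)·log₂(4/5) = 0.0805
H(P|Q) = 0.2251 + 0.1451 + 0.0000 + 0.3257 + 0.0805
  = 0.7764 bits

H(P,Q) = H(Q) + H(P|Q) = 1.1982 + 0.7764 = 1.9746 bits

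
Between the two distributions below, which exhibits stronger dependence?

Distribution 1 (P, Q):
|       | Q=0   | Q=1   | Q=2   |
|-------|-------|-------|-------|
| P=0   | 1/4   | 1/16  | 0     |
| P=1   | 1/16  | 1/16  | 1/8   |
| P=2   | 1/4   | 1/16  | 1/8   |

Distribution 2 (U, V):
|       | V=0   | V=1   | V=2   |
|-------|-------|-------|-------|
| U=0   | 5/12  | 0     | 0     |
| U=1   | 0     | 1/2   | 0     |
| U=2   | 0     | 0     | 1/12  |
Distribution 1 (P, Q):
Marginal P(P) (row sums):
  P(P=0) = 1/4 + 1/16 + 0 = 5/16
  P(P=1) = 1/16 + 1/16 + 1/8 = 1/4
  P(P=2) = 1/4 + 1/16 + 1/8 = 7/16
Marginal P(Q) (column sums):
  P(Q=0) = 1/4 + 1/16 + 1/4 = 9/16
  P(Q=1) = 1/16 + 1/16 + 1/16 = 3/16
  P(Q=2) = 0 + 1/8 + 1/8 = 1/4

H(P) = -[(5/16)·log₂(5/16) + (1/4)·log₂(1/4) + (7/16)·log₂(7/16)]
  = 0.5244 + 0.5000 + 0.5218
  = 1.5462 bits
H(Q) = -[(9/16)·log₂(9/16) + (3/16)·log₂(3/16) + (1/4)·log₂(1/4)]
  = 0.4669 + 0.4528 + 0.5000
  = 1.4197 bits
H(P,Q) = -[(1/4)·log₂(1/4) + (1/16)·log₂(1/16) + (1/16)·log₂(1/16) + (1/16)·log₂(1/16) + (1/8)·log₂(1/8) + (1/4)·log₂(1/4) + (1/16)·log₂(1/16) + (1/8)·log₂(1/8)]
  = 0.5000 + 0.2500 + 0.2500 + 0.2500 + 0.3750 + 0.5000 + 0.2500 + 0.3750
  = 2.7500 bits

I(P;Q) = H(P) + H(Q) - H(P,Q)
  = 1.5462 + 1.4197 - 2.7500
  = 0.2159 bits

Distribution 2 (U, V):
Marginal P(U) (row sums):
  P(U=0) = 5/12 + 0 + 0 = 5/12
  P(U=1) = 0 + 1/2 + 0 = 1/2
  P(U=2) = 0 + 0 + 1/12 = 1/12
Marginal P(V) (column sums):
  P(V=0) = 5/12 + 0 + 0 = 5/12
  P(V=1) = 0 + 1/2 + 0 = 1/2
  P(V=2) = 0 + 0 + 1/12 = 1/12

H(U) = -[(5/12)·log₂(5/12) + (1/2)·log₂(1/2) + (1/12)·log₂(1/12)]
  = 0.5263 + 0.5000 + 0.2987
  = 1.3250 bits
H(V) = -[(5/12)·log₂(5/12) + (1/2)·log₂(1/2) + (1/12)·log₂(1/12)]
  = 0.5263 + 0.5000 + 0.2987
  = 1.3250 bits
H(U,V) = -[(5/12)·log₂(5/12) + (1/2)·log₂(1/2) + (1/12)·log₂(1/12)]
  = 0.5263 + 0.5000 + 0.2987
  = 1.3250 bits

I(U;V) = H(U) + H(V) - H(U,V)
  = 1.3250 + 1.3250 - 1.3250
  = 1.3250 bits

I(U;V) = 1.3250 bits > I(P;Q) = 0.2159 bits, so (U, V) has the higher mutual information (stronger dependence).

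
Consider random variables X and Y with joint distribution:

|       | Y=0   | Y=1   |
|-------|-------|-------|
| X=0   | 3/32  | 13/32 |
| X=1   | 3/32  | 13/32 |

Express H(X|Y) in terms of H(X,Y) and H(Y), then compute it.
H(X|Y) = H(X,Y) - H(Y)

Marginal P(Y) (column sums):
  P(Y=0) = 3/32 + 3/32 = 3/16
  P(Y=1) = 13/32 + 13/32 = 13/16

H(X,Y) = -[(3/32)·log₂(3/32) + (13/32)·log₂(13/32) + (3/32)·log₂(3/32) + (13/32)·log₂(13/32)]
  = 0.3202 + 0.5279 + 0.3202 + 0.5279
  = 1.6962 bits
H(Y) = -[(3/16)·log₂(3/16) + (13/16)·log₂(13/16)]
  = 0.4528 + 0.2434
  = 0.6962 bits

H(X|Y) = 1.6962 - 0.6962 = 1.0000 bits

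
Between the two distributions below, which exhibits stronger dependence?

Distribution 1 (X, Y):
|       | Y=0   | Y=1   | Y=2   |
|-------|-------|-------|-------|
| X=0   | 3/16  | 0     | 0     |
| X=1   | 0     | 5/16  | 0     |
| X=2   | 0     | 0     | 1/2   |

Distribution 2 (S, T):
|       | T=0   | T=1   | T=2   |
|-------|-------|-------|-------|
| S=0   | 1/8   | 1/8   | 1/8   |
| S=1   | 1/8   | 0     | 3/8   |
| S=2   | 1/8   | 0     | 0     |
Distribution 1 (X, Y):
Marginal P(X) (row sums):
  P(X=0) = 3/16 + 0 + 0 = 3/16
  P(X=1) = 0 + 5/16 + 0 = 5/16
  P(X=2) = 0 + 0 + 1/2 = 1/2
Marginal P(Y) (column sums):
  P(Y=0) = 3/16 + 0 + 0 = 3/16
  P(Y=1) = 0 + 5/16 + 0 = 5/16
  P(Y=2) = 0 + 0 + 1/2 = 1/2

H(X) = -[(3/16)·log₂(3/16) + (5/16)·log₂(5/16) + (1/2)·log₂(1/2)]
  = 0.4528 + 0.5244 + 0.5000
  = 1.4772 bits
H(Y) = -[(3/16)·log₂(3/16) + (5/16)·log₂(5/16) + (1/2)·log₂(1/2)]
  = 0.4528 + 0.5244 + 0.5000
  = 1.4772 bits
H(X,Y) = -[(3/16)·log₂(3/16) + (5/16)·log₂(5/16) + (1/2)·log₂(1/2)]
  = 0.4528 + 0.5244 + 0.5000
  = 1.4772 bits

I(X;Y) = H(X) + H(Y) - H(X,Y)
  = 1.4772 + 1.4772 - 1.4772
  = 1.4772 bits

Distribution 2 (S, T):
Marginal P(S) (row sums):
  P(S=0) = 1/8 + 1/8 + 1/8 = 3/8
  P(S=1) = 1/8 + 0 + 3/8 = 1/2
  P(S=2) = 1/8 + 0 + 0 = 1/8
Marginal P(T) (column sums):
  P(T=0) = 1/8 + 1/8 + 1/8 = 3/8
  P(T=1) = 1/8 + 0 + 0 = 1/8
  P(T=2) = 1/8 + 3/8 + 0 = 1/2

H(S) = -[(3/8)·log₂(3/8) + (1/2)·log₂(1/2) + (1/8)·log₂(1/8)]
  = 0.5306 + 0.5000 + 0.3750
  = 1.4056 bits
H(T) = -[(3/8)·log₂(3/8) + (1/8)·log₂(1/8) + (1/2)·log₂(1/2)]
  = 0.5306 + 0.3750 + 0.5000
  = 1.4056 bits
H(S,T) = -[(1/8)·log₂(1/8) + (1/8)·log₂(1/8) + (1/8)·log₂(1/8) + (1/8)·log₂(1/8) + (3/8)·log₂(3/8) + (1/8)·log₂(1/8)]
  = 0.3750 + 0.3750 + 0.3750 + 0.3750 + 0.5306 + 0.3750
  = 2.4056 bits

I(S;T) = H(S) + H(T) - H(S,T)
  = 1.4056 + 1.4056 - 2.4056
  = 0.4056 bits

I(X;Y) = 1.4772 bits > I(S;T) = 0.4056 bits, so (X, Y) has the higher mutual information (stronger dependence).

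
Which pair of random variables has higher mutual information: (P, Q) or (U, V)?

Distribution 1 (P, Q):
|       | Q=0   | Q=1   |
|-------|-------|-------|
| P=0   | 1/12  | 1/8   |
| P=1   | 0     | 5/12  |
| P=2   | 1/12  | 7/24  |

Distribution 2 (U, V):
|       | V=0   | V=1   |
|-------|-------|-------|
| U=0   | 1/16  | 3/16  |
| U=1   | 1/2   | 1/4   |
Distribution 1 (P, Q):
Marginal P(P) (row sums):
  P(P=0) = 1/12 + 1/8 = 5/24
  P(P=1) = 0 + 5/12 = 5/12
  P(P=2) = 1/12 + 7/24 = 3/8
Marginal P(Q) (column sums):
  P(Q=0) = 1/12 + 0 + 1/12 = 1/6
  P(Q=1) = 1/8 + 5/12 + 7/24 = 5/6

H(P) = -[(5/24)·log₂(5/24) + (5/12)·log₂(5/12) + (3/8)·log₂(3/8)]
  = 0.4715 + 0.5263 + 0.5306
  = 1.5284 bits
H(Q) = -[(1/6)·log₂(1/6) + (5/6)·log₂(5/6)]
  = 0.4308 + 0.2192
  = 0.6500 bits
H(P,Q) = -[(1/12)·log₂(1/12) + (1/8)·log₂(1/8) + (5/12)·log₂(5/12) + (1/12)·log₂(1/12) + (7/24)·log₂(7/24)]
  = 0.2987 + 0.3750 + 0.5263 + 0.2987 + 0.5185
  = 2.0172 bits

I(P;Q) = H(P) + H(Q) - H(P,Q)
  = 1.5284 + 0.6500 - 2.0172
  = 0.1612 bits

Distribution 2 (U, V):
Marginal P(U) (row sums):
  P(U=0) = 1/16 + 3/16 = 1/4
  P(U=1) = 1/2 + 1/4 = 3/4
Marginal P(V) (column sums):
  P(V=0) = 1/16 + 1/2 = 9/16
  P(V=1) = 3/16 + 1/4 = 7/16

H(U) = -[(1/4)·log₂(1/4) + (3/4)·log₂(3/4)]
  = 0.5000 + 0.3113
  = 0.8113 bits
H(V) = -[(9/16)·log₂(9/16) + (7/16)·log₂(7/16)]
  = 0.4669 + 0.5218
  = 0.9887 bits
H(U,V) = -[(1/16)·log₂(1/16) + (3/16)·log₂(3/16) + (1/2)·log₂(1/2) + (1/4)·log₂(1/4)]
  = 0.2500 + 0.4528 + 0.5000 + 0.5000
  = 1.7028 bits

I(U;V) = H(U) + H(V) - H(U,V)
  = 0.8113 + 0.9887 - 1.7028
  = 0.0972 bits

I(P;Q) = 0.1612 bits > I(U;V) = 0.0972 bits, so (P, Q) has the higher mutual information (stronger dependence).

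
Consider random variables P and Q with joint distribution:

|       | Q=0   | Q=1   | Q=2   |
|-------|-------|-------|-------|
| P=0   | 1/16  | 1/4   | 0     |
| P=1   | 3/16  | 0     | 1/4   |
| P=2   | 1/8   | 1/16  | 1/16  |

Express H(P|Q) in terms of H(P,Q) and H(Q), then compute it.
H(P|Q) = H(P,Q) - H(Q)

Marginal P(Q) (column sums):
  P(Q=0) = 1/16 + 3/16 + 1/8 = 3/8
  P(Q=1) = 1/4 + 0 + 1/16 = 5/16
  P(Q=2) = 0 + 1/4 + 1/16 = 5/16

H(P,Q) = -[(1/16)·log₂(1/16) + (1/4)·log₂(1/4) + (3/16)·log₂(3/16) + (1/4)·log₂(1/4) + (1/8)·log₂(1/8) + (1/16)·log₂(1/16) + (1/16)·log₂(1/16)]
  = 0.2500 + 0.5000 + 0.4528 + 0.5000 + 0.3750 + 0.2500 + 0.2500
  = 2.5778 bits
H(Q) = -[(3/8)·log₂(3/8) + (5/16)·log₂(5/16) + (5/16)·log₂(5/16)]
  = 0.5306 + 0.5244 + 0.5244
  = 1.5794 bits

H(P|Q) = 2.5778 - 1.5794 = 0.9984 bits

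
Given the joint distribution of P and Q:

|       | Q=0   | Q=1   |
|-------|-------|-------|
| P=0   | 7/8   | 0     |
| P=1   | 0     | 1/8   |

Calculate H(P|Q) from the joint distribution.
Marginal P(Q) (column sums):
  P(Q=0) = 7/8 + 0 = 7/8
  P(Q=1) = 0 + 1/8 = 1/8

H(P|Q) = -Σ P(P,Q)·log₂ P(P|Q), where P(P|Q) = P(P,Q) / P(Q)
  (cells with P(P,Q) = 0 contribute 0)
  (P=0,Q=0): P(P|Q) = (7/8)/(7/8) = 1;  -(7/8)·log₂(1) = 0.0000
  (P=1,Q=1): P(P|Q) = (1/8)/(1/8) = 1;  -(1/8)·log₂(1) = 0.0000
H(P|Q) = 0.0000 + 0.0000
  = 0.0000 bits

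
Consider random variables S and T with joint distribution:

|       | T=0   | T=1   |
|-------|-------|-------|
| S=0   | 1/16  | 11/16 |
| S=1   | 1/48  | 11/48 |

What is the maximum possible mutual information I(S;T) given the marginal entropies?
The upper bound on mutual information is I(S;T) ≤ min(H(S), H(T)).

Marginal P(S) (row sums):
  P(S=0) = 1/16 + 11/16 = 3/4
  P(S=1) = 1/48 + 11/48 = 1/4
Marginal P(T) (column sums):
  P(T=0) = 1/16 + 1/48 = 1/12
  P(T=1) = 11/16 + 11/48 = 11/12

H(S) = -[(3/4)·log₂(3/4) + (1/4)·log₂(1/4)]
  = 0.3113 + 0.5000
  = 0.8113 bits
H(T) = -[(1/12)·log₂(1/12) + (11/12)·log₂(11/12)]
  = 0.2987 + 0.1151
  = 0.4138 bits

Maximum possible I(S;T) = min(0.8113, 0.4138) = 0.4138 bits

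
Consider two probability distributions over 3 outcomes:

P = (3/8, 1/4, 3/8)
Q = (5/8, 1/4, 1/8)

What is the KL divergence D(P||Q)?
D(P||Q) = Σ P(i) log₂(P(i)/Q(i))
  i=0: (3/8) × log₂((3/8)/(5/8)) = (3/8) × log₂(3/5) = -0.2764
  i=1: (1/4) × log₂((1/4)/(1/4)) = (1/4) × log₂(1) = 0.0000
  i=2: (3/8) × log₂((3/8)/(1/8)) = (3/8) × log₂(3) = 0.5944
D(P||Q) = -0.2764 + 0.0000 + 0.5944
  = 0.3180 bits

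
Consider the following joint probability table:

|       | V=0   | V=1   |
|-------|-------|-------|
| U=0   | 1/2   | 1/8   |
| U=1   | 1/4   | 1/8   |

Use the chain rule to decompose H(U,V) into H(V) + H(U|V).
By the chain rule: H(U,V) = H(V) + H(U|V)

Marginal P(V) (column sums):
  P(V=0) = 1/2 + 1/4 = 3/4
  P(V=1) = 1/8 + 1/8 = 1/4
H(V) = -[(3/4)·log₂(3/4) + (1/4)·log₂(1/4)]
  = 0.3113 + 0.5000
  = 0.8113 bits
H(U|V) = -Σ P(U,V)·log₂ P(U|V), where P(U|V) = P(U,V) / P(V)
  (U=0,V=0): P(U|V) = (1/2)/(3/4) = 2/3;  -(1/2)·log₂(2/3) = 0.2925
  (U=0,V=1): P(U|V) = (1/8)/(1/4) = 1/2;  -(1/8)·log₂(1/2) = 0.1250
  (U=1,V=0): P(U|V) = (1/4)/(3/4) = 1/3;  -(1/4)·log₂(1/3) = 0.3962
  (U=1,V=1): P(U|V) = (1/8)/(1/4) = 1/2;  -(1/8)·log₂(1/2) = 0.1250
H(U|V) = 0.2925 + 0.1250 + 0.3962 + 0.1250
  = 0.9387 bits

H(U,V) = H(V) + H(U|V) = 0.8113 + 0.9387 = 1.7500 bits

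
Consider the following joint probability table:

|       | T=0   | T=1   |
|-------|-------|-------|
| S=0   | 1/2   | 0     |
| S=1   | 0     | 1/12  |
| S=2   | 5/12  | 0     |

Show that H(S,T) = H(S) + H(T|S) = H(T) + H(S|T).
Marginal P(S) (row sums):
  P(S=0) = 1/2 + 0 = 1/2
  P(S=1) = 0 + 1/12 = 1/12
  P(S=2) = 5/12 + 0 = 5/12
Marginal P(T) (column sums):
  P(T=0) = 1/2 + 0 + 5/12 = 11/12
  P(T=1) = 0 + 1/12 + 0 = 1/12

Decomposition 1: H(S) + H(T|S)
H(S) = -[(1/2)·log₂(1/2) + (1/12)·log₂(1/12) + (5/12)·log₂(5/12)]
  = 0.5000 + 0.2987 + 0.5263
  = 1.3250 bits
H(T|S) = -Σ P(S,T)·log₂ P(T|S), where P(T|S) = P(S,T) / P(S)
  (cells with P(S,T) = 0 contribute 0)
  (S=0,T=0): P(T|S) = (1/2)/(1/2) = 1;  -(1/2)·log₂(1) = 0.0000
  (S=1,T=1): P(T|S) = (1/12)/(1/12) = 1;  -(1/12)·log₂(1) = 0.0000
  (S=2,T=0): P(T|S) = (5/12)/(5/12) = 1;  -(5/12)·log₂(1) = 0.0000
H(T|S) = 0.0000 + 0.0000 + 0.0000
  = 0.0000 bits
H(S) + H(T|S) = 1.3250 + 0.0000 = 1.3250 bits

Decomposition 2: H(T) + H(S|T)
H(T) = -[(11/12)·log₂(11/12) + (1/12)·log₂(1/12)]
  = 0.1151 + 0.2987
  = 0.4138 bits
H(S|T) = -Σ P(S,T)·log₂ P(S|T), where P(S|T) = P(S,T) / P(T)
  (cells with P(S,T) = 0 contribute 0)
  (S=0,T=0): P(S|T) = (1/2)/(11/12) = 6/11;  -(1/2)·log₂(6/11) = 0.4372
  (S=1,T=1): P(S|T) = (1/12)/(1/12) = 1;  -(1/12)·log₂(1) = 0.0000
  (S=2,T=0): P(S|T) = (5/12)/(11/12) = 5/11;  -(5/12)·log₂(5/11) = 0.4740
H(S|T) = 0.4372 + 0.0000 + 0.4740
  = 0.9112 bits
H(T) + H(S|T) = 0.4138 + 0.9112 = 1.3250 bits

Direct computation of the joint entropy:
H(S,T) = -[(1/2)·log₂(1/2) + (1/12)·log₂(1/12) + (5/12)·log₂(5/12)]
  = 0.5000 + 0.2987 + 0.5263
  = 1.3250 bits

All three agree: H(S,T) = 1.3250 bits ✓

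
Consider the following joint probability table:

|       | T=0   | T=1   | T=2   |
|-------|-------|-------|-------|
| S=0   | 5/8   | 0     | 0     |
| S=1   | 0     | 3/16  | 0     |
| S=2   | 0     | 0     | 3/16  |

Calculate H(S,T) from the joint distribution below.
H(S,T) = -Σ P(S,T) log₂ P(S,T), summed over the non-zero cells:
H(S,T) = -[(5/8)·log₂(5/8) + (3/16)·log₂(3/16) + (3/16)·log₂(3/16)]
  = 0.4238 + 0.4528 + 0.4528
  = 1.3294 bits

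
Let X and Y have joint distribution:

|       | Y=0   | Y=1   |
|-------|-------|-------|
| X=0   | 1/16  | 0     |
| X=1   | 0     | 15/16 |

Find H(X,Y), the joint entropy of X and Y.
H(X,Y) = -Σ P(X,Y) log₂ P(X,Y), summed over the non-zero cells:
H(X,Y) = -[(1/16)·log₂(1/16) + (15/16)·log₂(15/16)]
  = 0.2500 + 0.0873
  = 0.3373 bits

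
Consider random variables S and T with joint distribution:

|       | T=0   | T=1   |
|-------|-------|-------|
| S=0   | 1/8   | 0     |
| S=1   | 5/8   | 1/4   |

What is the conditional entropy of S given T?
Marginal P(T) (column sums):
  P(T=0) = 1/8 + 5/8 = 3/4
  P(T=1) = 0 + 1/4 = 1/4

H(S|T) = -Σ P(S,T)·log₂ P(S|T), where P(S|T) = P(S,T) / P(T)
  (cells with P(S,T) = 0 contribute 0)
  (S=0,T=0): P(S|T) = (1/8)/(3/4) = 1/6;  -(1/8)·log₂(1/6) = 0.3231
  (S=1,T=0): P(S|T) = (5/8)/(3/4) = 5/6;  -(5/8)·log₂(5/6) = 0.1644
  (S=1,T=1): P(S|T) = (1/4)/(1/4) = 1;  -(1/4)·log₂(1) = 0.0000
H(S|T) = 0.3231 + 0.1644 + 0.0000
  = 0.4875 bits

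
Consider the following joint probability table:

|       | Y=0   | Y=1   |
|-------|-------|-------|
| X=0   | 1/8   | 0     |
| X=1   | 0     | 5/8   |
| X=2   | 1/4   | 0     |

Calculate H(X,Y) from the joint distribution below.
H(X,Y) = -Σ P(X,Y) log₂ P(X,Y), summed over the non-zero cells:
H(X,Y) = -[(1/8)·log₂(1/8) + (5/8)·log₂(5/8) + (1/4)·log₂(1/4)]
  = 0.3750 + 0.4238 + 0.5000
  = 1.2988 bits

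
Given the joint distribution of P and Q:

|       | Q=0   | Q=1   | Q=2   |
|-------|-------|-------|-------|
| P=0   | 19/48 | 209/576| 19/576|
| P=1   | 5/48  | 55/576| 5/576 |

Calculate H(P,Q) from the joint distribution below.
H(P,Q) = -Σ P(P,Q) log₂ P(P,Q), summed over the non-zero cells:
H(P,Q) = -[(19/48)·log₂(19/48) + (209/576)·log₂(209/576) + (19/576)·log₂(19/576) + (5/48)·log₂(5/48) + (55/576)·log₂(55/576) + (5/576)·log₂(5/576)]
  = 0.5292 + 0.5307 + 0.1624 + 0.3399 + 0.3236 + 0.0594
  = 1.9452 bits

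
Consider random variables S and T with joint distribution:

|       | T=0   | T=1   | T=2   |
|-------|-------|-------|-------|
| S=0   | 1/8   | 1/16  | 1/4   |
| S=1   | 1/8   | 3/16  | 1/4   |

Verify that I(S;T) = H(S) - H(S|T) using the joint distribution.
Left side, from I(S;T) = H(S) + H(T) - H(S,T):
Marginal P(S) (row sums):
  P(S=0) = 1/8 + 1/16 + 1/4 = 7/16
  P(S=1) = 1/8 + 3/16 + 1/4 = 9/16
Marginal P(T) (column sums):
  P(T=0) = 1/8 + 1/8 = 1/4
  P(T=1) = 1/16 + 3/16 = 1/4
  P(T=2) = 1/4 + 1/4 = 1/2

H(S) = -[(7/16)·log₂(7/16) + (9/16)·log₂(9/16)]
  = 0.5218 + 0.4669
  = 0.9887 bits
H(T) = -[(1/4)·log₂(1/4) + (1/4)·log₂(1/4) + (1/2)·log₂(1/2)]
  = 0.5000 + 0.5000 + 0.5000
  = 1.5000 bits
H(S,T) = -[(1/8)·log₂(1/8) + (1/16)·log₂(1/16) + (1/4)·log₂(1/4) + (1/8)·log₂(1/8) + (3/16)·log₂(3/16) + (1/4)·log₂(1/4)]
  = 0.3750 + 0.2500 + 0.5000 + 0.3750 + 0.4528 + 0.5000
  = 2.4528 bits

I(S;T) = H(S) + H(T) - H(S,T)
  = 0.9887 + 1.5000 - 2.4528
  = 0.0359 bits

Right side, with H(S|T) computed directly from the conditional probabilities:
H(S|T) = -Σ P(S,T)·log₂ P(S|T), where P(S|T) = P(S,T) / P(T)
  (S=0,T=0): P(S|T) = (1/8)/(1/4) = 1/2;  -(1/8)·log₂(1/2) = 0.1250
  (S=0,T=1): P(S|T) = (1/16)/(1/4) = 1/4;  -(1/16)·log₂(1/4) = 0.1250
  (S=0,T=2): P(S|T) = (1/4)/(1/2) = 1/2;  -(1/4)·log₂(1/2) = 0.2500
  (S=1,T=0): P(S|T) = (1/8)/(1/4) = 1/2;  -(1/8)·log₂(1/2) = 0.1250
  (S=1,T=1): P(S|T) = (3/16)/(1/4) = 3/4;  -(3/16)·log₂(3/4) = 0.0778
  (S=1,T=2): P(S|T) = (1/4)/(1/2) = 1/2;  -(1/4)·log₂(1/2) = 0.2500
H(S|T) = 0.1250 + 0.1250 + 0.2500 + 0.1250 + 0.0778 + 0.2500
  = 0.9528 bits
H(S) - H(S|T) = 0.9887 - 0.9528 = 0.0359 bits

Both sides equal 0.0359 bits, so I(S;T) = H(S) - H(S|T) ✓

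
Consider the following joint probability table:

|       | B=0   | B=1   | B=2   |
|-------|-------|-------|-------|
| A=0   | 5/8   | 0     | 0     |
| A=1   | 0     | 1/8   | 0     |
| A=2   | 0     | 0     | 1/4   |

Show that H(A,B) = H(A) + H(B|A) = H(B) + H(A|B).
Marginal P(A) (row sums):
  P(A=0) = 5/8 + 0 + 0 = 5/8
  P(A=1) = 0 + 1/8 + 0 = 1/8
  P(A=2) = 0 + 0 + 1/4 = 1/4
Marginal P(B) (column sums):
  P(B=0) = 5/8 + 0 + 0 = 5/8
  P(B=1) = 0 + 1/8 + 0 = 1/8
  P(B=2) = 0 + 0 + 1/4 = 1/4

Decomposition 1: H(A) + H(B|A)
H(A) = -[(5/8)·log₂(5/8) + (1/8)·log₂(1/8) + (1/4)·log₂(1/4)]
  = 0.4238 + 0.3750 + 0.5000
  = 1.2988 bits
H(B|A) = -Σ P(A,B)·log₂ P(B|A), where P(B|A) = P(A,B) / P(A)
  (cells with P(A,B) = 0 contribute 0)
  (A=0,B=0): P(B|A) = (5/8)/(5/8) = 1;  -(5/8)·log₂(1) = 0.0000
  (A=1,B=1): P(B|A) = (1/8)/(1/8) = 1;  -(1/8)·log₂(1) = 0.0000
  (A=2,B=2): P(B|A) = (1/4)/(1/4) = 1;  -(1/4)·log₂(1) = 0.0000
H(B|A) = 0.0000 + 0.0000 + 0.0000
  = 0.0000 bits
H(A) + H(B|A) = 1.2988 + 0.0000 = 1.2988 bits

Decomposition 2: H(B) + H(A|B)
H(B) = -[(5/8)·log₂(5/8) + (1/8)·log₂(1/8) + (1/4)·log₂(1/4)]
  = 0.4238 + 0.3750 + 0.5000
  = 1.2988 bits
H(A|B) = -Σ P(A,B)·log₂ P(A|B), where P(A|B) = P(A,B) / P(B)
  (cells with P(A,B) = 0 contribute 0)
  (A=0,B=0): P(A|B) = (5/8)/(5/8) = 1;  -(5/8)·log₂(1) = 0.0000
  (A=1,B=1): P(A|B) = (1/8)/(1/8) = 1;  -(1/8)·log₂(1) = 0.0000
  (A=2,B=2): P(A|B) = (1/4)/(1/4) = 1;  -(1/4)·log₂(1) = 0.0000
H(A|B) = 0.0000 + 0.0000 + 0.0000
  = 0.0000 bits
H(B) + H(A|B) = 1.2988 + 0.0000 = 1.2988 bits

Direct computation of the joint entropy:
H(A,B) = -[(5/8)·log₂(5/8) + (1/8)·log₂(1/8) + (1/4)·log₂(1/4)]
  = 0.4238 + 0.3750 + 0.5000
  = 1.2988 bits

All three agree: H(A,B) = 1.2988 bits ✓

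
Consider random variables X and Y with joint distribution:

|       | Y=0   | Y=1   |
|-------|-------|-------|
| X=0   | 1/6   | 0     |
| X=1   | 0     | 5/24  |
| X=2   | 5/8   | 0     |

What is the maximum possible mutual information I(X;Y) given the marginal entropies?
The upper bound on mutual information is I(X;Y) ≤ min(H(X), H(Y)).

Marginal P(X) (row sums):
  P(X=0) = 1/6 + 0 = 1/6
  P(X=1) = 0 + 5/24 = 5/24
  P(X=2) = 5/8 + 0 = 5/8
Marginal P(Y) (column sums):
  P(Y=0) = 1/6 + 0 + 5/8 = 19/24
  P(Y=1) = 0 + 5/24 + 0 = 5/24

H(X) = -[(1/6)·log₂(1/6) + (5/24)·log₂(5/24) + (5/8)·log₂(5/8)]
  = 0.4308 + 0.4715 + 0.4238
  = 1.3261 bits
H(Y) = -[(19/24)·log₂(19/24) + (5/24)·log₂(5/24)]
  = 0.2668 + 0.4715
  = 0.7383 bits

Maximum possible I(X;Y) = min(1.3261, 0.7383) = 0.7383 bits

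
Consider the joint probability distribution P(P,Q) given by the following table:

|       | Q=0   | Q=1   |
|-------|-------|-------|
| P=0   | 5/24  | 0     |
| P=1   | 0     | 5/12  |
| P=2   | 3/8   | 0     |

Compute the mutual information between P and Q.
Marginal P(P) (row sums):
  P(P=0) = 5/24 + 0 = 5/24
  P(P=1) = 0 + 5/12 = 5/12
  P(P=2) = 3/8 + 0 = 3/8
Marginal P(Q) (column sums):
  P(Q=0) = 5/24 + 0 + 3/8 = 7/12
  P(Q=1) = 0 + 5/12 + 0 = 5/12

H(P) = -[(5/24)·log₂(5/24) + (5/12)·log₂(5/12) + (3/8)·log₂(3/8)]
  = 0.4715 + 0.5263 + 0.5306
  = 1.5284 bits
H(Q) = -[(7/12)·log₂(7/12) + (5/12)·log₂(5/12)]
  = 0.4536 + 0.5263
  = 0.9799 bits
H(P,Q) = -[(5/24)·log₂(5/24) + (5/12)·log₂(5/12) + (3/8)·log₂(3/8)]
  = 0.4715 + 0.5263 + 0.5306
  = 1.5284 bits

I(P;Q) = H(P) + H(Q) - H(P,Q)
  = 1.5284 + 0.9799 - 1.5284
  = 0.9799 bits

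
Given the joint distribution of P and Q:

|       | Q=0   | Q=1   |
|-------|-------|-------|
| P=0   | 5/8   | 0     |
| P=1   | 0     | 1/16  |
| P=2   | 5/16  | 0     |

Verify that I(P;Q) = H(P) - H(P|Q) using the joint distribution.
Left side, from I(P;Q) = H(P) + H(Q) - H(P,Q):
Marginal P(P) (row sums):
  P(P=0) = 5/8 + 0 = 5/8
  P(P=1) = 0 + 1/16 = 1/16
  P(P=2) = 5/16 + 0 = 5/16
Marginal P(Q) (column sums):
  P(Q=0) = 5/8 + 0 + 5/16 = 15/16
  P(Q=1) = 0 + 1/16 + 0 = 1/16

H(P) = -[(5/8)·log₂(5/8) + (1/16)·log₂(1/16) + (5/16)·log₂(5/16)]
  = 0.4238 + 0.2500 + 0.5244
  = 1.1982 bits
H(Q) = -[(15/16)·log₂(15/16) + (1/16)·log₂(1/16)]
  = 0.0873 + 0.2500
  = 0.3373 bits
H(P,Q) = -[(5/8)·log₂(5/8) + (1/16)·log₂(1/16) + (5/16)·log₂(5/16)]
  = 0.4238 + 0.2500 + 0.5244
  = 1.1982 bits

I(P;Q) = H(P) + H(Q) - H(P,Q)
  = 1.1982 + 0.3373 - 1.1982
  = 0.3373 bits

Right side, with H(P|Q) computed directly from the conditional probabilities:
H(P|Q) = -Σ P(P,Q)·log₂ P(P|Q), where P(P|Q) = P(P,Q) / P(Q)
  (cells with P(P,Q) = 0 contribute 0)
  (P=0,Q=0): P(P|Q) = (5/8)/(15/16) = 2/3;  -(5/8)·log₂(2/3) = 0.3656
  (P=1,Q=1): P(P|Q) = (1/16)/(1/16) = 1;  -(1/16)·log₂(1) = 0.0000
  (P=2,Q=0): P(P|Q) = (5/16)/(15/16) = 1/3;  -(5/16)·log₂(1/3) = 0.4953
H(P|Q) = 0.3656 + 0.0000 + 0.4953
  = 0.8609 bits
H(P) - H(P|Q) = 1.1982 - 0.8609 = 0.3373 bits

Both sides equal 0.3373 bits, so I(P;Q) = H(P) - H(P|Q) ✓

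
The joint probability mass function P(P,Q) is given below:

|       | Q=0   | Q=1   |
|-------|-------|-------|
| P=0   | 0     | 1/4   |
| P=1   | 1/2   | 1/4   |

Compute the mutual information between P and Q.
Marginal P(P) (row sums):
  P(P=0) = 0 + 1/4 = 1/4
  P(P=1) = 1/2 + 1/4 = 3/4
Marginal P(Q) (column sums):
  P(Q=0) = 0 + 1/2 = 1/2
  P(Q=1) = 1/4 + 1/4 = 1/2

H(P) = -[(1/4)·log₂(1/4) + (3/4)·log₂(3/4)]
  = 0.5000 + 0.3113
  = 0.8113 bits
H(Q) = -[(1/2)·log₂(1/2) + (1/2)·log₂(1/2)]
  = 0.5000 + 0.5000
  = 1.0000 bits
H(P,Q) = -[(1/4)·log₂(1/4) + (1/2)·log₂(1/2) + (1/4)·log₂(1/4)]
  = 0.5000 + 0.5000 + 0.5000
  = 1.5000 bits

I(P;Q) = H(P) + H(Q) - H(P,Q)
  = 0.8113 + 1.0000 - 1.5000
  = 0.3113 bits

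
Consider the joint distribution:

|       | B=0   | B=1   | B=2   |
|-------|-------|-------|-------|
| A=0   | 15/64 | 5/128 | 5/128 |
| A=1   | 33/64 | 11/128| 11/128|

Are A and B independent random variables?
Marginal P(A) (row sums):
  P(A=0) = 15/64 + 5/128 + 5/128 = 5/16
  P(A=1) = 33/64 + 11/128 + 11/128 = 11/16
Marginal P(B) (column sums):
  P(B=0) = 15/64 + 33/64 = 3/4
  P(B=1) = 5/128 + 11/128 = 1/8
  P(B=2) = 5/128 + 11/128 = 1/8

A and B are independent iff P(A=i,B=j) = P(A=i)·P(B=j) for every cell.
  P(A=0)·P(B=0) = 5/16 × 3/4 = 15/64 = P(A=0,B=0) ✓
  P(A=0)·P(B=1) = 5/16 × 1/8 = 5/128 = P(A=0,B=1) ✓
  P(A=0)·P(B=2) = 5/16 × 1/8 = 5/128 = P(A=0,B=2) ✓
  P(A=1)·P(B=0) = 11/16 × 3/4 = 33/64 = P(A=1,B=0) ✓
  P(A=1)·P(B=1) = 11/16 × 1/8 = 11/128 = P(A=1,B=1) ✓
  P(A=1)·P(B=2) = 11/16 × 1/8 = 11/128 = P(A=1,B=2) ✓

Yes, A and B are independent: every cell factors, so I(A;B) = 0 bits.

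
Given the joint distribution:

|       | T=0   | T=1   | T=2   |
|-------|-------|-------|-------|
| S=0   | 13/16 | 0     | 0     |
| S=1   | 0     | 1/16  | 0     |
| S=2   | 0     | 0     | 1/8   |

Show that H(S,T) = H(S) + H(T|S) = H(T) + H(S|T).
Marginal P(S) (row sums):
  P(S=0) = 13/16 + 0 + 0 = 13/16
  P(S=1) = 0 + 1/16 + 0 = 1/16
  P(S=2) = 0 + 0 + 1/8 = 1/8
Marginal P(T) (column sums):
  P(T=0) = 13/16 + 0 + 0 = 13/16
  P(T=1) = 0 + 1/16 + 0 = 1/16
  P(T=2) = 0 + 0 + 1/8 = 1/8

Decomposition 1: H(S) + H(T|S)
H(S) = -[(13/16)·log₂(13/16) + (1/16)·log₂(1/16) + (1/8)·log₂(1/8)]
  = 0.2434 + 0.2500 + 0.3750
  = 0.8684 bits
H(T|S) = -Σ P(S,T)·log₂ P(T|S), where P(T|S) = P(S,T) / P(S)
  (cells with P(S,T) = 0 contribute 0)
  (S=0,T=0): P(T|S) = (13/16)/(13/16) = 1;  -(13/16)·log₂(1) = 0.0000
  (S=1,T=1): P(T|S) = (1/16)/(1/16) = 1;  -(1/16)·log₂(1) = 0.0000
  (S=2,T=2): P(T|S) = (1/8)/(1/8) = 1;  -(1/8)·log₂(1) = 0.0000
H(T|S) = 0.0000 + 0.0000 + 0.0000
  = 0.0000 bits
H(S) + H(T|S) = 0.8684 + 0.0000 = 0.8684 bits

Decomposition 2: H(T) + H(S|T)
H(T) = -[(13/16)·log₂(13/16) + (1/16)·log₂(1/16) + (1/8)·log₂(1/8)]
  = 0.2434 + 0.2500 + 0.3750
  = 0.8684 bits
H(S|T) = -Σ P(S,T)·log₂ P(S|T), where P(S|T) = P(S,T) / P(T)
  (cells with P(S,T) = 0 contribute 0)
  (S=0,T=0): P(S|T) = (13/16)/(13/16) = 1;  -(13/16)·log₂(1) = 0.0000
  (S=1,T=1): P(S|T) = (1/16)/(1/16) = 1;  -(1/16)·log₂(1) = 0.0000
  (S=2,T=2): P(S|T) = (1/8)/(1/8) = 1;  -(1/8)·log₂(1) = 0.0000
H(S|T) = 0.0000 + 0.0000 + 0.0000
  = 0.0000 bits
H(T) + H(S|T) = 0.8684 + 0.0000 = 0.8684 bits

Direct computation of the joint entropy:
H(S,T) = -[(13/16)·log₂(13/16) + (1/16)·log₂(1/16) + (1/8)·log₂(1/8)]
  = 0.2434 + 0.2500 + 0.3750
  = 0.8684 bits

All three agree: H(S,T) = 0.8684 bits ✓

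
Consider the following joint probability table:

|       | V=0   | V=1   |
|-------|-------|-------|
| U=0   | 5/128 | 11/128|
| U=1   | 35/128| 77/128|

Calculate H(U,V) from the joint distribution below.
H(U,V) = -Σ P(U,V) log₂ P(U,V), summed over the non-zero cells:
H(U,V) = -[(5/128)·log₂(5/128) + (11/128)·log₂(11/128) + (35/128)·log₂(35/128) + (77/128)·log₂(77/128)]
  = 0.1827 + 0.3043 + 0.5115 + 0.4411
  = 1.4396 bits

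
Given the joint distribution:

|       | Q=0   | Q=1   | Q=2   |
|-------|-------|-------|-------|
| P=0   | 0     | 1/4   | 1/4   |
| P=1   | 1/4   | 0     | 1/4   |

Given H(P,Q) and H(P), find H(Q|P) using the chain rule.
From the chain rule: H(P,Q) = H(P) + H(Q|P)
Therefore: H(Q|P) = H(P,Q) - H(P)

H(P,Q) = -[(1/4)·log₂(1/4) + (1/4)·log₂(1/4) + (1/4)·log₂(1/4) + (1/4)·log₂(1/4)]
  = 0.5000 + 0.5000 + 0.5000 + 0.5000
  = 2.0000 bits
Marginal P(P) (row sums):
  P(P=0) = 0 + 1/4 + 1/4 = 1/2
  P(P=1) = 1/4 + 0 + 1/4 = 1/2
H(P) = -[(1/2)·log₂(1/2) + (1/2)·log₂(1/2)]
  = 0.5000 + 0.5000
  = 1.0000 bits

H(Q|P) = 2.0000 - 1.0000 = 1.0000 bits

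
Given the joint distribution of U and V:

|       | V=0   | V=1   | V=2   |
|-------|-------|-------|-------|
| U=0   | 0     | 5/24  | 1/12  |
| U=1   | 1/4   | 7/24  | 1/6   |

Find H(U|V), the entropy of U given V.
Marginal P(V) (column sums):
  P(V=0) = 0 + 1/4 = 1/4
  P(V=1) = 5/24 + 7/24 = 1/2
  P(V=2) = 1/12 + 1/6 = 1/4

H(U|V) = -Σ P(U,V)·log₂ P(U|V), where P(U|V) = P(U,V) / P(V)
  (cells with P(U,V) = 0 contribute 0)
  (U=0,V=1): P(U|V) = (5/24)/(1/2) = 5/12;  -(5/24)·log₂(5/12) = 0.2631
  (U=0,V=2): P(U|V) = (1/12)/(1/4) = 1/3;  -(1/12)·log₂(1/3) = 0.1321
  (U=1,V=0): P(U|V) = (1/4)/(1/4) = 1;  -(1/4)·log₂(1) = 0.0000
  (U=1,V=1): P(U|V) = (7/24)/(1/2) = 7/12;  -(7/24)·log₂(7/12) = 0.2268
  (U=1,V=2): P(U|V) = (1/6)/(1/4) = 2/3;  -(1/6)·log₂(2/3) = 0.0975
H(U|V) = 0.2631 + 0.1321 + 0.0000 + 0.2268 + 0.0975
  = 0.7195 bits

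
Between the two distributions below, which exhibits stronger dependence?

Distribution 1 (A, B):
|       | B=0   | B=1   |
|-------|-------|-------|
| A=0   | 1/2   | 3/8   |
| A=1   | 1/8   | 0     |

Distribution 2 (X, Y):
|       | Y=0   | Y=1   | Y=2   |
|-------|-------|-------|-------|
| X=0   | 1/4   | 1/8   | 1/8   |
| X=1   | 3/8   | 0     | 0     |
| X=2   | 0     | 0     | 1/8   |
Distribution 1 (A, B):
Marginal P(A) (row sums):
  P(A=0) = 1/2 + 3/8 = 7/8
  P(A=1) = 1/8 + 0 = 1/8
Marginal P(B) (column sums):
  P(B=0) = 1/2 + 1/8 = 5/8
  P(B=1) = 3/8 + 0 = 3/8

H(A) = -[(7/8)·log₂(7/8) + (1/8)·log₂(1/8)]
  = 0.1686 + 0.3750
  = 0.5436 bits
H(B) = -[(5/8)·log₂(5/8) + (3/8)·log₂(3/8)]
  = 0.4238 + 0.5306
  = 0.9544 bits
H(A,B) = -[(1/2)·log₂(1/2) + (3/8)·log₂(3/8) + (1/8)·log₂(1/8)]
  = 0.5000 + 0.5306 + 0.3750
  = 1.4056 bits

I(A;B) = H(A) + H(B) - H(A,B)
  = 0.5436 + 0.9544 - 1.4056
  = 0.0924 bits

Distribution 2 (X, Y):
Marginal P(X) (row sums):
  P(X=0) = 1/4 + 1/8 + 1/8 = 1/2
  P(X=1) = 3/8 + 0 + 0 = 3/8
  P(X=2) = 0 + 0 + 1/8 = 1/8
Marginal P(Y) (column sums):
  P(Y=0) = 1/4 + 3/8 + 0 = 5/8
  P(Y=1) = 1/8 + 0 + 0 = 1/8
  P(Y=2) = 1/8 + 0 + 1/8 = 1/4

H(X) = -[(1/2)·log₂(1/2) + (3/8)·log₂(3/8) + (1/8)·log₂(1/8)]
  = 0.5000 + 0.5306 + 0.3750
  = 1.4056 bits
H(Y) = -[(5/8)·log₂(5/8) + (1/8)·log₂(1/8) + (1/4)·log₂(1/4)]
  = 0.4238 + 0.3750 + 0.5000
  = 1.2988 bits
H(X,Y) = -[(1/4)·log₂(1/4) + (1/8)·log₂(1/8) + (1/8)·log₂(1/8) + (3/8)·log₂(3/8) + (1/8)·log₂(1/8)]
  = 0.5000 + 0.3750 + 0.3750 + 0.5306 + 0.3750
  = 2.1556 bits

I(X;Y) = H(X) + H(Y) - H(X,Y)
  = 1.4056 + 1.2988 - 2.1556
  = 0.5488 bits

I(X;Y) = 0.5488 bits > I(A;B) = 0.0924 bits, so (X, Y) has the higher mutual information (stronger dependence).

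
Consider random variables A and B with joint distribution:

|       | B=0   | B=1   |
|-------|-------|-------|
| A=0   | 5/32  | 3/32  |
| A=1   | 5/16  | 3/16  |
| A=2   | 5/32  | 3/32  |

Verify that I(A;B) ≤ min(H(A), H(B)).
Marginal P(A) (row sums):
  P(A=0) = 5/32 + 3/32 = 1/4
  P(A=1) = 5/16 + 3/16 = 1/2
  P(A=2) = 5/32 + 3/32 = 1/4
Marginal P(B) (column sums):
  P(B=0) = 5/32 + 5/16 + 5/32 = 5/8
  P(B=1) = 3/32 + 3/16 + 3/32 = 3/8

H(A) = -[(1/4)·log₂(1/4) + (1/2)·log₂(1/2) + (1/4)·log₂(1/4)]
  = 0.5000 + 0.5000 + 0.5000
  = 1.5000 bits
H(B) = -[(5/8)·log₂(5/8) + (3/8)·log₂(3/8)]
  = 0.4238 + 0.5306
  = 0.9544 bits
H(A,B) = -[(5/32)·log₂(5/32) + (3/32)·log₂(3/32) + (5/16)·log₂(5/16) + (3/16)·log₂(3/16) + (5/32)·log₂(5/32) + (3/32)·log₂(3/32)]
  = 0.4184 + 0.3202 + 0.5244 + 0.4528 + 0.4184 + 0.3202
  = 2.4544 bits

I(A;B) = H(A) + H(B) - H(A,B)
  = 1.5000 + 0.9544 - 2.4544
  = 0.0000 bits

min(H(A), H(B)) = min(1.5000, 0.9544) = 0.9544 bits
Since 0.0000 ≤ 0.9544, the bound is satisfied ✓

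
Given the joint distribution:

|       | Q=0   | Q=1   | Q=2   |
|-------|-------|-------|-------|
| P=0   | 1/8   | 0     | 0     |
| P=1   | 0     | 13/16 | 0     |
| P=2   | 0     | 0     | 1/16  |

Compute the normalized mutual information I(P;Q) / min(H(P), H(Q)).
Marginal P(P) (row sums):
  P(P=0) = 1/8 + 0 + 0 = 1/8
  P(P=1) = 0 + 13/16 + 0 = 13/16
  P(P=2) = 0 + 0 + 1/16 = 1/16
Marginal P(Q) (column sums):
  P(Q=0) = 1/8 + 0 + 0 = 1/8
  P(Q=1) = 0 + 13/16 + 0 = 13/16
  P(Q=2) = 0 + 0 + 1/16 = 1/16

H(P) = -[(1/8)·log₂(1/8) + (13/16)·log₂(13/16) + (1/16)·log₂(1/16)]
  = 0.3750 + 0.2434 + 0.2500
  = 0.8684 bits
H(Q) = -[(1/8)·log₂(1/8) + (13/16)·log₂(13/16) + (1/16)·log₂(1/16)]
  = 0.3750 + 0.2434 + 0.2500
  = 0.8684 bits
H(P,Q) = -[(1/8)·log₂(1/8) + (13/16)·log₂(13/16) + (1/16)·log₂(1/16)]
  = 0.3750 + 0.2434 + 0.2500
  = 0.8684 bits

I(P;Q) = H(P) + H(Q) - H(P,Q)
  = 0.8684 + 0.8684 - 0.8684
  = 0.8684 bits

min(H(P), H(Q)) = min(0.8684, 0.8684) = 0.8684 bits
Normalized MI = 0.8684 / 0.8684 = 1.0000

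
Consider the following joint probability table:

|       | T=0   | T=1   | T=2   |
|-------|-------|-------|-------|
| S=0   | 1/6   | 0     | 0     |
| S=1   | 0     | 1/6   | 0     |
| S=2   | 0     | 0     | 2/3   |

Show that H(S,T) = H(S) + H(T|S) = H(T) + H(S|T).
Marginal P(S) (row sums):
  P(S=0) = 1/6 + 0 + 0 = 1/6
  P(S=1) = 0 + 1/6 + 0 = 1/6
  P(S=2) = 0 + 0 + 2/3 = 2/3
Marginal P(T) (column sums):
  P(T=0) = 1/6 + 0 + 0 = 1/6
  P(T=1) = 0 + 1/6 + 0 = 1/6
  P(T=2) = 0 + 0 + 2/3 = 2/3

Decomposition 1: H(S) + H(T|S)
H(S) = -[(1/6)·log₂(1/6) + (1/6)·log₂(1/6) + (2/3)·log₂(2/3)]
  = 0.4308 + 0.4308 + 0.3900
  = 1.2516 bits
H(T|S) = -Σ P(S,T)·log₂ P(T|S), where P(T|S) = P(S,T) / P(S)
  (cells with P(S,T) = 0 contribute 0)
  (S=0,T=0): P(T|S) = (1/6)/(1/6) = 1;  -(1/6)·log₂(1) = 0.0000
  (S=1,T=1): P(T|S) = (1/6)/(1/6) = 1;  -(1/6)·log₂(1) = 0.0000
  (S=2,T=2): P(T|S) = (2/3)/(2/3) = 1;  -(2/3)·log₂(1) = 0.0000
H(T|S) = 0.0000 + 0.0000 + 0.0000
  = 0.0000 bits
H(S) + H(T|S) = 1.2516 + 0.0000 = 1.2516 bits

Decomposition 2: H(T) + H(S|T)
H(T) = -[(1/6)·log₂(1/6) + (1/6)·log₂(1/6) + (2/3)·log₂(2/3)]
  = 0.4308 + 0.4308 + 0.3900
  = 1.2516 bits
H(S|T) = -Σ P(S,T)·log₂ P(S|T), where P(S|T) = P(S,T) / P(T)
  (cells with P(S,T) = 0 contribute 0)
  (S=0,T=0): P(S|T) = (1/6)/(1/6) = 1;  -(1/6)·log₂(1) = 0.0000
  (S=1,T=1): P(S|T) = (1/6)/(1/6) = 1;  -(1/6)·log₂(1) = 0.0000
  (S=2,T=2): P(S|T) = (2/3)/(2/3) = 1;  -(2/3)·log₂(1) = 0.0000
H(S|T) = 0.0000 + 0.0000 + 0.0000
  = 0.0000 bits
H(T) + H(S|T) = 1.2516 + 0.0000 = 1.2516 bits

Direct computation of the joint entropy:
H(S,T) = -[(1/6)·log₂(1/6) + (1/6)·log₂(1/6) + (2/3)·log₂(2/3)]
  = 0.4308 + 0.4308 + 0.3900
  = 1.2516 bits

All three agree: H(S,T) = 1.2516 bits ✓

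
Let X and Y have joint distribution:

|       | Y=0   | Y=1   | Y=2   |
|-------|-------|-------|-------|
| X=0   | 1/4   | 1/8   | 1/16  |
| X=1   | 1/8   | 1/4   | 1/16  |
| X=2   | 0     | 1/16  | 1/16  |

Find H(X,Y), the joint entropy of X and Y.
H(X,Y) = -Σ P(X,Y) log₂ P(X,Y), summed over the non-zero cells:
H(X,Y) = -[(1/4)·log₂(1/4) + (1/8)·log₂(1/8) + (1/16)·log₂(1/16) + (1/8)·log₂(1/8) + (1/4)·log₂(1/4) + (1/16)·log₂(1/16) + (1/16)·log₂(1/16) + (1/16)·log₂(1/16)]
  = 0.5000 + 0.3750 + 0.2500 + 0.3750 + 0.5000 + 0.2500 + 0.2500 + 0.2500
  = 2.7500 bits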